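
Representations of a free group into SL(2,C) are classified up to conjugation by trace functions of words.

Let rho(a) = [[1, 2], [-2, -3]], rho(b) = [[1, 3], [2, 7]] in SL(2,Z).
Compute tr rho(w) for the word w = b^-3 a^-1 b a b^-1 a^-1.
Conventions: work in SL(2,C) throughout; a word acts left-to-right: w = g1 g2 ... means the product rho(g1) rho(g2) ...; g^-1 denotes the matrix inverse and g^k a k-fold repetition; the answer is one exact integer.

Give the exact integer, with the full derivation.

rho(b^-1) = [[7, -3], [-2, 1]]
... * rho(b^-1) = [[7, -3], [-2, 1]]  ->  [[55, -24], [-16, 7]]
... * rho(b^-1) = [[7, -3], [-2, 1]]  ->  [[433, -189], [-126, 55]]
... * rho(a^-1) = [[-3, -2], [2, 1]]  ->  [[-1677, -1055], [488, 307]]
... * rho(b) = [[1, 3], [2, 7]]  ->  [[-3787, -12416], [1102, 3613]]
... * rho(a) = [[1, 2], [-2, -3]]  ->  [[21045, 29674], [-6124, -8635]]
... * rho(b^-1) = [[7, -3], [-2, 1]]  ->  [[87967, -33461], [-25598, 9737]]
... * rho(a^-1) = [[-3, -2], [2, 1]]  ->  [[-330823, -209395], [96268, 60933]]
tr = -330823 + 60933 = -269890

-269890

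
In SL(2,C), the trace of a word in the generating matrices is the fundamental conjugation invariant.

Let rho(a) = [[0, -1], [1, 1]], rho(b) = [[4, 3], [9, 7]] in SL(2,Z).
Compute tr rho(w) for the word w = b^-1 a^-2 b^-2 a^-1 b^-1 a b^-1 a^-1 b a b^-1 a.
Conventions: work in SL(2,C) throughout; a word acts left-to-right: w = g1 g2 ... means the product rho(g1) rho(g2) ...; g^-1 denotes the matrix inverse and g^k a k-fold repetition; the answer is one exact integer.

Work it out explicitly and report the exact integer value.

-1187990

rho(b^-1) = [[7, -3], [-9, 4]]
... * rho(a^-1) = [[1, 1], [-1, 0]]  ->  [[10, 7], [-13, -9]]
... * rho(a^-1) = [[1, 1], [-1, 0]]  ->  [[3, 10], [-4, -13]]
... * rho(b^-1) = [[7, -3], [-9, 4]]  ->  [[-69, 31], [89, -40]]
... * rho(b^-1) = [[7, -3], [-9, 4]]  ->  [[-762, 331], [983, -427]]
... * rho(a^-1) = [[1, 1], [-1, 0]]  ->  [[-1093, -762], [1410, 983]]
... * rho(b^-1) = [[7, -3], [-9, 4]]  ->  [[-793, 231], [1023, -298]]
... * rho(a) = [[0, -1], [1, 1]]  ->  [[231, 1024], [-298, -1321]]
... * rho(b^-1) = [[7, -3], [-9, 4]]  ->  [[-7599, 3403], [9803, -4390]]
... * rho(a^-1) = [[1, 1], [-1, 0]]  ->  [[-11002, -7599], [14193, 9803]]
... * rho(b) = [[4, 3], [9, 7]]  ->  [[-112399, -86199], [144999, 111200]]
... * rho(a) = [[0, -1], [1, 1]]  ->  [[-86199, 26200], [111200, -33799]]
... * rho(b^-1) = [[7, -3], [-9, 4]]  ->  [[-839193, 363397], [1082591, -468796]]
... * rho(a) = [[0, -1], [1, 1]]  ->  [[363397, 1202590], [-468796, -1551387]]
tr = 363397 + -1551387 = -1187990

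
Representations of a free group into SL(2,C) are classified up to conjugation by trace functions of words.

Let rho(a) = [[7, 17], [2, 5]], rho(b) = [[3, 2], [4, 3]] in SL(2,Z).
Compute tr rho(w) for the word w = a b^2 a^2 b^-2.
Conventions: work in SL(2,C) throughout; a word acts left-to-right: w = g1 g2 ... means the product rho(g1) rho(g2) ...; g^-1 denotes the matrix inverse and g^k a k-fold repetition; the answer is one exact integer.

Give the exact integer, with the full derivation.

-1753956

rho(a) = [[7, 17], [2, 5]]
... * rho(b) = [[3, 2], [4, 3]]  ->  [[89, 65], [26, 19]]
... * rho(b) = [[3, 2], [4, 3]]  ->  [[527, 373], [154, 109]]
... * rho(a) = [[7, 17], [2, 5]]  ->  [[4435, 10824], [1296, 3163]]
... * rho(a) = [[7, 17], [2, 5]]  ->  [[52693, 129515], [15398, 37847]]
... * rho(b^-1) = [[3, -2], [-4, 3]]  ->  [[-359981, 283159], [-105194, 82745]]
... * rho(b^-1) = [[3, -2], [-4, 3]]  ->  [[-2212579, 1569439], [-646562, 458623]]
tr = -2212579 + 458623 = -1753956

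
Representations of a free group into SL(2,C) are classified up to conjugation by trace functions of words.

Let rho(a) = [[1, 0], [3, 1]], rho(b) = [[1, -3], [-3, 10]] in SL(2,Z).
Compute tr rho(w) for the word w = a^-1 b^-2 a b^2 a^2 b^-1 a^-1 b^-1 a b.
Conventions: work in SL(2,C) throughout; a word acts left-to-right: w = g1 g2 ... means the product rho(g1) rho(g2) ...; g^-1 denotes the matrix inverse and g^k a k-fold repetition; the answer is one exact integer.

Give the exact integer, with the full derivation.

-2994055

rho(a^-1) = [[1, 0], [-3, 1]]
... * rho(b^-1) = [[10, 3], [3, 1]]  ->  [[10, 3], [-27, -8]]
... * rho(b^-1) = [[10, 3], [3, 1]]  ->  [[109, 33], [-294, -89]]
... * rho(a) = [[1, 0], [3, 1]]  ->  [[208, 33], [-561, -89]]
... * rho(b) = [[1, -3], [-3, 10]]  ->  [[109, -294], [-294, 793]]
... * rho(b) = [[1, -3], [-3, 10]]  ->  [[991, -3267], [-2673, 8812]]
... * rho(a) = [[1, 0], [3, 1]]  ->  [[-8810, -3267], [23763, 8812]]
... * rho(a) = [[1, 0], [3, 1]]  ->  [[-18611, -3267], [50199, 8812]]
... * rho(b^-1) = [[10, 3], [3, 1]]  ->  [[-195911, -59100], [528426, 159409]]
... * rho(a^-1) = [[1, 0], [-3, 1]]  ->  [[-18611, -59100], [50199, 159409]]
... * rho(b^-1) = [[10, 3], [3, 1]]  ->  [[-363410, -114933], [980217, 310006]]
... * rho(a) = [[1, 0], [3, 1]]  ->  [[-708209, -114933], [1910235, 310006]]
... * rho(b) = [[1, -3], [-3, 10]]  ->  [[-363410, 975297], [980217, -2630645]]
tr = -363410 + -2630645 = -2994055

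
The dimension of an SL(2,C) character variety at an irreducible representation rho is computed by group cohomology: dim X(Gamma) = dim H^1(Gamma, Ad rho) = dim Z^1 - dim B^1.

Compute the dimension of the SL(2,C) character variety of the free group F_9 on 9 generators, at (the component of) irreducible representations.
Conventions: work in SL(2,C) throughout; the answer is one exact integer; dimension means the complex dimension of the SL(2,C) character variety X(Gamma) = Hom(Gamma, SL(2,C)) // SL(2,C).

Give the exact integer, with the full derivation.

24

The free group F_9: 9 generators, no relators.
So Z^1 = (sl_2)^9 in full: dim Z^1 = 27.
At an irreducible rho the centralizer of the image in sl_2 is 0, so the coboundary map sl_2 -> Z^1 is injective: dim B^1 = 3.
dim H^1 = 27 - 3 = 24, which is dim X.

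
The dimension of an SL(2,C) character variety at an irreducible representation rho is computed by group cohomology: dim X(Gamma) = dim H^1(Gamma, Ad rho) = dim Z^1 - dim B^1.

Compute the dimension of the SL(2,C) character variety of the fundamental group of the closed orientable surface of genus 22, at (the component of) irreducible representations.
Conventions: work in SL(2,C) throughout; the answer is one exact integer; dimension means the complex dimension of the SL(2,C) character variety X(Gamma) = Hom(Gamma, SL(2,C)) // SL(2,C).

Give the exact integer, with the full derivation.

The genus-22 surface group: 2g = 44 generators, one relator prod [a_i, b_i].
A cocycle assigns one sl_2 vector per generator subject to the relator condition d_2(z) = 0: dim of the unconstrained space is 3*2g = 132.
H^2 = coker(d_2) is dual to H^0 = 0 at irreducible rho (Poincare duality), so d_2 is onto: dim Z^1 = 129.
As always at irreducible rho, dim B^1 = 3.
dim H^1 = 129 - 3 = 126 = dim X.

126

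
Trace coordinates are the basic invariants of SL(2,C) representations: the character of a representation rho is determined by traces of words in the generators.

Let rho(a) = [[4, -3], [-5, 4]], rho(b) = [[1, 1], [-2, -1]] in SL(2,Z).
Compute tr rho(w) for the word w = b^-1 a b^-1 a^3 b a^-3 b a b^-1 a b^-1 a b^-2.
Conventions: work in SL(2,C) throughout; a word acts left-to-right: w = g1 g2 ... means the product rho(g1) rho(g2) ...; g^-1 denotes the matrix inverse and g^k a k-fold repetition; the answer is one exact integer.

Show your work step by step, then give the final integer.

rho(b^-1) = [[-1, -1], [2, 1]]
... * rho(a) = [[4, -3], [-5, 4]]  ->  [[1, -1], [3, -2]]
... * rho(b^-1) = [[-1, -1], [2, 1]]  ->  [[-3, -2], [-7, -5]]
... * rho(a) = [[4, -3], [-5, 4]]  ->  [[-2, 1], [-3, 1]]
... * rho(a) = [[4, -3], [-5, 4]]  ->  [[-13, 10], [-17, 13]]
... * rho(a) = [[4, -3], [-5, 4]]  ->  [[-102, 79], [-133, 103]]
... * rho(b) = [[1, 1], [-2, -1]]  ->  [[-260, -181], [-339, -236]]
... * rho(a^-1) = [[4, 3], [5, 4]]  ->  [[-1945, -1504], [-2536, -1961]]
... * rho(a^-1) = [[4, 3], [5, 4]]  ->  [[-15300, -11851], [-19949, -15452]]
... * rho(a^-1) = [[4, 3], [5, 4]]  ->  [[-120455, -93304], [-157056, -121655]]
... * rho(b) = [[1, 1], [-2, -1]]  ->  [[66153, -27151], [86254, -35401]]
... * rho(a) = [[4, -3], [-5, 4]]  ->  [[400367, -307063], [522021, -400366]]
... * rho(b^-1) = [[-1, -1], [2, 1]]  ->  [[-1014493, -707430], [-1322753, -922387]]
... * rho(a) = [[4, -3], [-5, 4]]  ->  [[-520822, 213759], [-679077, 278711]]
... * rho(b^-1) = [[-1, -1], [2, 1]]  ->  [[948340, 734581], [1236499, 957788]]
... * rho(a) = [[4, -3], [-5, 4]]  ->  [[120455, 93304], [157056, 121655]]
... * rho(b^-1) = [[-1, -1], [2, 1]]  ->  [[66153, -27151], [86254, -35401]]
... * rho(b^-1) = [[-1, -1], [2, 1]]  ->  [[-120455, -93304], [-157056, -121655]]
tr = -120455 + -121655 = -242110

-242110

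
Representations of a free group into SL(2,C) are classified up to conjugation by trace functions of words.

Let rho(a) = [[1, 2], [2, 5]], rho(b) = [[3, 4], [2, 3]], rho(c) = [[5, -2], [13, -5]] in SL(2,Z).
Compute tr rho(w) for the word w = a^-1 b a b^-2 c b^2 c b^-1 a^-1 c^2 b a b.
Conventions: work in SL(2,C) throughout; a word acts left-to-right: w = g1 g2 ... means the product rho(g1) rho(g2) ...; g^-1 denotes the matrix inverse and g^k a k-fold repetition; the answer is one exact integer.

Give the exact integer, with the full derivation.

-1424854622

rho(a^-1) = [[5, -2], [-2, 1]]
... * rho(b) = [[3, 4], [2, 3]]  ->  [[11, 14], [-4, -5]]
... * rho(a) = [[1, 2], [2, 5]]  ->  [[39, 92], [-14, -33]]
... * rho(b^-1) = [[3, -4], [-2, 3]]  ->  [[-67, 120], [24, -43]]
... * rho(b^-1) = [[3, -4], [-2, 3]]  ->  [[-441, 628], [158, -225]]
... * rho(c) = [[5, -2], [13, -5]]  ->  [[5959, -2258], [-2135, 809]]
... * rho(b) = [[3, 4], [2, 3]]  ->  [[13361, 17062], [-4787, -6113]]
... * rho(b) = [[3, 4], [2, 3]]  ->  [[74207, 104630], [-26587, -37487]]
... * rho(c) = [[5, -2], [13, -5]]  ->  [[1731225, -671564], [-620266, 240609]]
... * rho(b^-1) = [[3, -4], [-2, 3]]  ->  [[6536803, -8939592], [-2342016, 3202891]]
... * rho(a^-1) = [[5, -2], [-2, 1]]  ->  [[50563199, -22013198], [-18115862, 7886923]]
... * rho(c) = [[5, -2], [13, -5]]  ->  [[-33355579, 8939592], [11950689, -3202891]]
... * rho(c) = [[5, -2], [13, -5]]  ->  [[-50563199, 22013198], [18115862, -7886923]]
... * rho(b) = [[3, 4], [2, 3]]  ->  [[-107663201, -136213202], [38573740, 48802679]]
... * rho(a) = [[1, 2], [2, 5]]  ->  [[-380089605, -896392412], [136179098, 321160875]]
... * rho(b) = [[3, 4], [2, 3]]  ->  [[-2933053639, -4209535656], [1050859044, 1508199017]]
tr = -2933053639 + 1508199017 = -1424854622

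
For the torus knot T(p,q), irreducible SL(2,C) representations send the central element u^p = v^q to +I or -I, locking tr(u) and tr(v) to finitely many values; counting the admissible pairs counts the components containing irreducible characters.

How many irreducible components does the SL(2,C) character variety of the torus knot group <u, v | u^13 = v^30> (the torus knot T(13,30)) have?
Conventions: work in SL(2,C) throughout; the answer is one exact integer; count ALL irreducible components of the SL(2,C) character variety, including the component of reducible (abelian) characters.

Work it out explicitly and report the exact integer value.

175

For T(13,30): irreducibility forces the central element u^13 = v^30 to one of +I, -I.
So on each irreducible component the traces are pinned: tr(u) = 2*cos(pi*alpha/13) with 1 <= alpha <= 12, tr(v) = 2*cos(pi*beta/30) with 1 <= beta <= 29.
Consistency of u^13 = (-1)^alpha I with v^30 = (-1)^beta I forces alpha = beta (mod 2).
count pairs: odd alpha (6 choices) x odd beta (15), plus even alpha (6) x even beta (14): 6*15 + 6*14 = 174.
That is 174 components of irreducible characters, and with the reducible (abelian) component the total is 175.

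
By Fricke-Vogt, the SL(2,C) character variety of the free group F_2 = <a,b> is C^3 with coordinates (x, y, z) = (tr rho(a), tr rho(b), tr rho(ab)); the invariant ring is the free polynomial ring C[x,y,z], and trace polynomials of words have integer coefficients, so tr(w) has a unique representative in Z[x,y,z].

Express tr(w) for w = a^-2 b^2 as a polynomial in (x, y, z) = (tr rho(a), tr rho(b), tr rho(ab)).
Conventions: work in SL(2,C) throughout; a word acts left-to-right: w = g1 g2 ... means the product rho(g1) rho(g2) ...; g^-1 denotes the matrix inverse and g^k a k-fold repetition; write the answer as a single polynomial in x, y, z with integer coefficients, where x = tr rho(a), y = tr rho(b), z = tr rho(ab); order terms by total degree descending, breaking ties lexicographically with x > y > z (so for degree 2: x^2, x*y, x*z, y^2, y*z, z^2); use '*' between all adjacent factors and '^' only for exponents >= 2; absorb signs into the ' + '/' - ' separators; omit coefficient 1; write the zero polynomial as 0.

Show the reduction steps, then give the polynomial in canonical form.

x^2*y^2 - x*y*z - x^2 - y^2 + 2

and trace(b^2) = trace(b)*trace(b) - trace(1)  (reduce the b square) = y^2 - 2
trace(b^2 a) = trace(b)*trace(a b) - trace(a)  (reduce the b square) = y*z - x
next, trace(a^-1 b^2) = trace(b^2)*trace(a) - trace(b^2 a)  (eliminate a^-1) = x*y^2 - y*z - x
trace(a^-2 b^2) = trace(a^-1 b^2)*trace(a) - trace(a^-1 b^2 a)  (eliminate a^-1) = x^2*y^2 - x*y*z - x^2 - y^2 + 2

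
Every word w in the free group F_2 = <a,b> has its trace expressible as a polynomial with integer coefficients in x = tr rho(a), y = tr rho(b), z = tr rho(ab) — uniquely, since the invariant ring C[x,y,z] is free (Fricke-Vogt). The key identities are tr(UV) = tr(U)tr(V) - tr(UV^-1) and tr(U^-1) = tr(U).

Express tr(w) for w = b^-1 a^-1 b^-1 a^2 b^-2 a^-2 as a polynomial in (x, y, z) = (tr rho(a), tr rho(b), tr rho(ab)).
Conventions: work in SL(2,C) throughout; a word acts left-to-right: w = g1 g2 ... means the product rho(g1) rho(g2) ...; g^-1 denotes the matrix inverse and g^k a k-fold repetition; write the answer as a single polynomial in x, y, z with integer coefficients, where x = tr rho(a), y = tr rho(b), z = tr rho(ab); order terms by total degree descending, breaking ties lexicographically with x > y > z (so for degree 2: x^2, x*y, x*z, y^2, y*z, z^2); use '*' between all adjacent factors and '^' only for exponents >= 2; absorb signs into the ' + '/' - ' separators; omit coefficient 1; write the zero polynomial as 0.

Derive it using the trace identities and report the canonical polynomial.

trace(b^-1 a) = trace(a)*trace(b) - trace(a b) = x*y - z
trace(b^-1 a b^-1) = trace(b^-1 a)*trace(b) - trace(b^-1 a b) = x*y^2 - y*z - x
next, trace(a^2) = trace(a)*trace(a) - trace(1) = x^2 - 2
trace(a^2 b) = trace(a)*trace(b a) - trace(b) = x*z - y
next, trace(a b^-1 a) = trace(a^2)*trace(b) - trace(a^2 b) = x^2*y - x*z - y
next, trace(a b a b) = trace(a b)*trace(a b) - trace(1) = z^2 - 2
trace(a b^-1 a b) = trace(a b a)*trace(b) - trace(a b a b) = x*y*z - y^2 - z^2 + 2
next, trace(b^-1 a b^-1 a) = trace(a b^-1 a)*trace(b) - trace(a b^-1 a b) = x^2*y^2 - 2*x*y*z + z^2 - 2
trace(b^-1 a b^-1 a^-1) = trace(b^-1 a b^-1)*trace(a) - trace(b^-1 a b^-1 a) = x*y*z - x^2 - z^2 + 2
and trace(b^-1 a^-2 b^-1 a) = trace(b^-1 a b^-1 a^-1)*trace(a) - trace(b^-1 a b^-1) = x^2*y*z - x^3 - x*y^2 - x*z^2 + y*z + 3*x
and trace(a b^-2 a^-2 b^-1) = trace(b^-1 a^-2 b^-1 a)*trace(b) - trace(b^-1 a^-2 b^-1 a b) = x^2*y^2*z - x^3*y - x*y^3 - x*y*z^2 + y^2*z + 3*x*y - z
and trace(a b a^2) = trace(a)*trace(a b a) - trace(a b) = x^2*z - x*y - z
trace(b a b) = trace(b)*trace(a b) - trace(a) = y*z - x
and trace(a b a^2 b) = trace(a)*trace(b a b a) - trace(b a b) = x*z^2 - y*z - x
trace(b a^2 b^-1 a) = trace(a b a^2)*trace(b) - trace(a b a^2 b) = x^2*y*z - x*y^2 - x*z^2 + x
trace(b a^2 b^-1 a^-1) = trace(b a^2 b^-1)*trace(a) - trace(b a^2 b^-1 a) = -x^2*y*z + x^3 + x*y^2 + x*z^2 - 3*x
trace(b^-1 a^-2 b a^2) = trace(b a^2 b^-1 a^-1)*trace(a) - trace(b a^2 b^-1) = -x^3*y*z + x^4 + x^2*y^2 + x^2*z^2 - 4*x^2 + 2
trace(a^-1 b a^2 b^-2 a^-1) = trace(b^-1 a^-2 b a^2)*trace(b) - trace(b^-1 a^-2 b a^2 b) = -x^3*y^2*z + x^4*y + x^2*y^3 + x^2*y*z^2 - 4*x^2*y + y
next, trace(b a^2 b^-2 a) = trace(a b a^2 b^-1)*trace(b) - trace(a b a^2) = x^2*y^2*z - x*y^3 - x*y*z^2 - x^2*z + 2*x*y + z
trace(a^-1 b a^2 b^-2) = trace(b a^2 b^-2)*trace(a) - trace(b a^2 b^-2 a) = -x^2*y^2*z + x^3*y + x*y^3 + x*y*z^2 - 3*x*y - z
trace(a^-1 b a^2 b^-2 a^-2) = trace(a^-1 b a^2 b^-2 a^-1)*trace(a) - trace(a^-1 b a^2 b^-2) = -x^4*y^2*z + x^5*y + x^3*y^3 + x^3*y*z^2 + x^2*y^2*z - 5*x^3*y - x*y^3 - x*y*z^2 + 4*x*y + z
trace(b^2) = trace(b)*trace(b) - trace(1) = y^2 - 2
and trace(a^2 b^2) = trace(a)*trace(b^2 a) - trace(b^2) = x*y*z - x^2 - y^2 + 2
and trace(b^2 a^2 b) = trace(b)*trace(a^2 b^2) - trace(a^2 b) = x*y^2*z - x^2*y - y^3 - x*z + 3*y
next, trace(b a b^2 a) = trace(b)*trace(a b a b) - trace(a b a) = y*z^2 - x*z - y
next, trace(b a b^2) = trace(b)*trace(a b^2) - trace(a b) = y^2*z - x*y - z
trace(b^2 a^2 b a) = trace(a)*trace(b a b^2 a) - trace(b a b^2) = x*y*z^2 - x^2*z - y^2*z + z
and trace(a^-1 b^2 a^2 b) = trace(b^2 a^2 b)*trace(a) - trace(b^2 a^2 b a) = x^2*y^2*z - x^3*y - x*y^3 - x*y*z^2 + y^2*z + 3*x*y - z
next, trace(b a^2 b a^-2 b) = trace(a^-1 b^2 a^2 b)*trace(a) - trace(a^-1 b^2 a^2 b a) = x^3*y^2*z - x^4*y - x^2*y^3 - x^2*y*z^2 + 4*x^2*y + y^3 - 3*y
trace(b a b a^2 b) = trace(b)*trace(a b a^2 b) - trace(a b a^2) = x*y*z^2 - x^2*z - y^2*z + z
trace(b a b a b a) = trace(b a)*trace(b a b a) - trace(b^-1 a^-1) = z^3 - 3*z
and trace(b a b a^2 b a) = trace(a)*trace(b a b a b a) - trace(b a b a b) = x*z^3 - y*z^2 - 2*x*z + y
trace(a^-1 b a b a^2 b) = trace(b a b a^2 b)*trace(a) - trace(b a b a^2 b a) = x^2*y*z^2 - x^3*z - x*y^2*z - x*z^3 + y*z^2 + 3*x*z - y
trace(b a^2 b a^-2 b a) = trace(a^-1 b a b a^2 b)*trace(a) - trace(a^-1 b a b a^2 b a) = x^3*y*z^2 - x^4*z - x^2*y^2*z - x^2*z^3 + 4*x^2*z + y^2*z - x*y - z
next, trace(a^-2 b a^-1 b a^2 b) = trace(b a^2 b a^-2 b)*trace(a) - trace(b a^2 b a^-2 b a) = x^4*y^2*z - x^5*y - x^3*y^3 - 2*x^3*y*z^2 + x^4*z + x^2*y^2*z + x^2*z^3 + 4*x^3*y + x*y^3 - 4*x^2*z - y^2*z - 2*x*y + z
and trace(b^-1 a^-2 b a^-1 b a^2) = trace(a^-2 b a^-1 b a^2)*trace(b) - trace(a^-2 b a^-1 b a^2 b) = -x^4*y^2*z + x^5*y + x^3*y^3 + 2*x^3*y*z^2 - x^4*z - x^2*y^2*z - x^2*z^3 - 4*x^3*y + 4*x^2*z + x*y - z
trace(a^-1 b a^2 b^-2 a^-2 b) = trace(b^-1 a^-2 b a^-1 b a^2)*trace(b) - trace(b^-1 a^-2 b a^-1 b a^2 b) = -x^4*y^3*z + x^5*y^2 + x^3*y^4 + 2*x^3*y^2*z^2 - x^4*y*z - x^2*y^3*z - x^2*y*z^3 - 4*x^3*y^2 + 4*x^2*y*z + x
trace(a^2 b^-2 a^-2 b^-1 a^-1 b) = trace(a^-1 b a^2 b^-2 a^-2)*trace(b) - trace(a^-1 b a^2 b^-2 a^-2 b) = -x^3*y^2*z^2 + x^4*y*z + 2*x^2*y^3*z + x^2*y*z^3 - x^3*y^2 - x*y^4 - x*y^2*z^2 - 4*x^2*y*z + 4*x*y^2 + y*z - x
next, trace(b^-1 a^-1 b^-1 a^2 b^-2 a^-2) = trace(a^2 b^-2 a^-2 b^-1 a^-1)*trace(b) - trace(a^2 b^-2 a^-2 b^-1 a^-1 b) = x^3*y^2*z^2 - x^4*y*z - x^2*y^3*z - x^2*y*z^3 + 4*x^2*y*z + y^3*z - x*y^2 - 2*y*z + x

x^3*y^2*z^2 - x^4*y*z - x^2*y^3*z - x^2*y*z^3 + 4*x^2*y*z + y^3*z - x*y^2 - 2*y*z + x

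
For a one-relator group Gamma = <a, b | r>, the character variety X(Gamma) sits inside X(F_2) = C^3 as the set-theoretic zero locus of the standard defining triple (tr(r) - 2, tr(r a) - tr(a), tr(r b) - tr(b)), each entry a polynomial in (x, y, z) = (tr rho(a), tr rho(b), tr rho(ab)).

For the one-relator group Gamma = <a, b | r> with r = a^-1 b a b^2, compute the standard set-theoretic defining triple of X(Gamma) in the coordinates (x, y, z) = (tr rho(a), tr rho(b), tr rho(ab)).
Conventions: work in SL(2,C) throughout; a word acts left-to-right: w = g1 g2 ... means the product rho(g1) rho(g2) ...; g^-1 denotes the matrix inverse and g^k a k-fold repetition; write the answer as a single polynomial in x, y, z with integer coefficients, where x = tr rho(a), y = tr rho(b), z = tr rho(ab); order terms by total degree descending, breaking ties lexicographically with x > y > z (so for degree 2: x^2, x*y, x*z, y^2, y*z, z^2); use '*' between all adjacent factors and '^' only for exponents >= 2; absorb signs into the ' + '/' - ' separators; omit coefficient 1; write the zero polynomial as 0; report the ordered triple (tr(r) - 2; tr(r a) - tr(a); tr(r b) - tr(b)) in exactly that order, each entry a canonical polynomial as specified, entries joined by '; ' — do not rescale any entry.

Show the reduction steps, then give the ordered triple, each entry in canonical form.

x*y^2*z - x^2*y - y*z^2 + y - 2; y^2*z - x*y - x - z; x*y^3*z - x^2*y^2 - y^2*z^2 - x*y*z + x^2 + y^2 + z^2 - y - 2

trace(a b^2) = trace(b) * trace(a b) - trace(a) = y*z - x
trace(b a b^2) = trace(b) * trace(a b^2) - trace(a b) = y^2*z - x*y - z
trace(a b a b) = trace(b a) * trace(b a) - trace(1)   [split at repeated b] = z^2 - 2
trace(a b a) = trace(a) * trace(b a) - trace(b) = x*z - y
trace(b a b^2 a) = trace(b) * trace(a b a b) - trace(a b a) = y*z^2 - x*z - y
trace(a^-1 b a b^2) = trace(b a b^2) * trace(a) - trace(b a b^2 a) = x*y^2*z - x^2*y - y*z^2 + y
trace(b a b^3) = trace(b) * trace(b^2 a b) - trace(b^2 a) = y^3*z - x*y^2 - 2*y*z + x
trace(b a b^3 a) = trace(b) * trace(a b a b^2) - trace(a b a b) = y^2*z^2 - x*y*z - y^2 - z^2 + 2
trace(a^-1 b a b^3) = trace(b a b^3) * trace(a) - trace(b a b^3 a) = x*y^3*z - x^2*y^2 - y^2*z^2 - x*y*z + x^2 + y^2 + z^2 - 2
assemble the triple (trace(r) - 2; trace(r a) - x; trace(r b) - y)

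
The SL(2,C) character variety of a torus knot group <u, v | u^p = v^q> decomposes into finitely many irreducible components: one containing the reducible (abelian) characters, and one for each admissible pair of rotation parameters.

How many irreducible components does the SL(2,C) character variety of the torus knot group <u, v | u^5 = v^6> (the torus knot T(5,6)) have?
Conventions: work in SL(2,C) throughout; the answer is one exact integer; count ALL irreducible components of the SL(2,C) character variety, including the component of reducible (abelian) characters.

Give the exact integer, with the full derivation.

In the torus knot group T(5,6), u^5 = v^6 is central, so an irreducible representation sends it to +I or -I (Schur).
This locks tr(u) to 2*cos(pi*alpha/5), alpha in 1..4, and tr(v) to 2*cos(pi*beta/6), beta in 1..5, on each component of irreducible characters.
u^5 = (-1)^alpha I and v^6 = (-1)^beta I must agree, so alpha and beta have equal parity.
Counting: 2 odd alphas x 3 odd betas + 2 even alphas x 2 even betas = 6 + 4 = 10.
That is 10 components of irreducible characters, and with the reducible (abelian) component the total is 11.

11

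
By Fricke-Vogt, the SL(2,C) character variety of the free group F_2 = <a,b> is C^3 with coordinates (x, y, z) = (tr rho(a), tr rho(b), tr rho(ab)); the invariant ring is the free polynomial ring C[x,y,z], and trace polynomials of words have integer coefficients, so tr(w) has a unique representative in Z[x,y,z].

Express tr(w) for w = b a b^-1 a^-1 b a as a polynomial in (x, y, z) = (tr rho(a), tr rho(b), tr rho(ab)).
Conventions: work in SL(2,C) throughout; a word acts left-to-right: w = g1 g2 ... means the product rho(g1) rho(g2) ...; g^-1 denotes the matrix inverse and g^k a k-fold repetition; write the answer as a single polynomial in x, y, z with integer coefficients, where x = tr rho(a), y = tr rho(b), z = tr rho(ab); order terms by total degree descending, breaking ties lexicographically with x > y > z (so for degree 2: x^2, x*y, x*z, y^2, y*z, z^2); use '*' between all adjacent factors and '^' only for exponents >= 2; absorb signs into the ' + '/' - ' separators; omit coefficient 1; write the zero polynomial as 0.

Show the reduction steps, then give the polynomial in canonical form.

next, trace(b a b) = trace(b) * trace(a b) - trace(a)   [square of b] = y*z - x
next, trace(a b a b) = trace(a b) * trace(a b) - trace(1)   [split at a repeated a] = z^2 - 2
next, trace(a b a) = trace(a) * trace(b a) - trace(b)   [square of a] = x*z - y
trace(b a b a b) = trace(b) * trace(a b a b) - trace(a b a)   [square of b] = y*z^2 - x*z - y
trace(b a b a b a) = trace(b a b a) * trace(b a) - trace(a b)   [split at a repeated b] = z^3 - 3*z
and trace(a^-1 b a b a b) = trace(b a b a b) * trace(a) - trace(b a b a b a)   [inverse elimination on a] = x*y*z^2 - x^2*z - z^3 - x*y + 3*z
and trace(b a b^-1 a^-1 b a) = trace(a^-1 b a b a) * trace(b) - trace(a^-1 b a b a b)   [inverse elimination on b] = -x*y*z^2 + x^2*z + y^2*z + z^3 - 3*z

-x*y*z^2 + x^2*z + y^2*z + z^3 - 3*z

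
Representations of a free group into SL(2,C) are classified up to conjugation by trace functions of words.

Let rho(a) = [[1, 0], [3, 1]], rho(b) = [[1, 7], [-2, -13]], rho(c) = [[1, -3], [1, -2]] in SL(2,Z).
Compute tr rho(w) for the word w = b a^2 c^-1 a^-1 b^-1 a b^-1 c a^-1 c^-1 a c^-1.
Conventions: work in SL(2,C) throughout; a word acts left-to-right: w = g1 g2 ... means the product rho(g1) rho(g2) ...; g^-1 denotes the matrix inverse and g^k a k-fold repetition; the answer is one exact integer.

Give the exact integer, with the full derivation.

rho(b) = [[1, 7], [-2, -13]]
... * rho(a) = [[1, 0], [3, 1]]  ->  [[22, 7], [-41, -13]]
... * rho(a) = [[1, 0], [3, 1]]  ->  [[43, 7], [-80, -13]]
... * rho(c^-1) = [[-2, 3], [-1, 1]]  ->  [[-93, 136], [173, -253]]
... * rho(a^-1) = [[1, 0], [-3, 1]]  ->  [[-501, 136], [932, -253]]
... * rho(b^-1) = [[-13, -7], [2, 1]]  ->  [[6785, 3643], [-12622, -6777]]
... * rho(a) = [[1, 0], [3, 1]]  ->  [[17714, 3643], [-32953, -6777]]
... * rho(b^-1) = [[-13, -7], [2, 1]]  ->  [[-222996, -120355], [414835, 223894]]
... * rho(c) = [[1, -3], [1, -2]]  ->  [[-343351, 909698], [638729, -1692293]]
... * rho(a^-1) = [[1, 0], [-3, 1]]  ->  [[-3072445, 909698], [5715608, -1692293]]
... * rho(c^-1) = [[-2, 3], [-1, 1]]  ->  [[5235192, -8307637], [-9738923, 15454531]]
... * rho(a) = [[1, 0], [3, 1]]  ->  [[-19687719, -8307637], [36624670, 15454531]]
... * rho(c^-1) = [[-2, 3], [-1, 1]]  ->  [[47683075, -67370794], [-88703871, 125328541]]
tr = 47683075 + 125328541 = 173011616

173011616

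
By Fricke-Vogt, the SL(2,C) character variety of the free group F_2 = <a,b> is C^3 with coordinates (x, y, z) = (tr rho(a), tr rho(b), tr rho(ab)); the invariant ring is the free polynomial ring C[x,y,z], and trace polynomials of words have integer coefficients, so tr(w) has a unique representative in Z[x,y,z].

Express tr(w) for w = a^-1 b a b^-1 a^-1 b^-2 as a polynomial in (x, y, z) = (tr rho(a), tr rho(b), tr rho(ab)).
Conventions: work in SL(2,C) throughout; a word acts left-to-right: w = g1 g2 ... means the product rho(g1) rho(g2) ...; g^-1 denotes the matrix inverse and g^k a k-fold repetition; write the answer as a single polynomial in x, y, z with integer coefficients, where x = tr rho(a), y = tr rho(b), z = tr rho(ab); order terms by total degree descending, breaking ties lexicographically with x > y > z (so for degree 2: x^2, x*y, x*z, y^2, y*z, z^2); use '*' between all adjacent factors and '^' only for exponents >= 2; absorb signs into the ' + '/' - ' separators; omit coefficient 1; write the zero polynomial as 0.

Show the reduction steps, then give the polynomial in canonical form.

-x*y^2*z^2 + 2*x^2*y*z + y^3*z + y*z^3 - x^3 - x*y^2 - x*z^2 - 3*y*z + 3*x

tr(a b^-1) = tr(a) tr(b) - tr(a b) = x*y - z
tr(b^-1 a b^-1) = tr(a b^-1) tr(b) - tr(a) = x*y^2 - y*z - x
tr(a^2) = tr(a) tr(a) - tr(1) = x^2 - 2
tr(a^2 b) = tr(a) tr(b a) - tr(b) = x*z - y
tr(a b^-1 a) = tr(a^2) tr(b) - tr(a^2 b) = x^2*y - x*z - y
tr(a b a b) = tr(b a) tr(b a) - tr(1) = z^2 - 2
tr(a b^-1 a b) = tr(a b a) tr(b) - tr(a b a b) = x*y*z - y^2 - z^2 + 2
tr(b^-1 a b^-1 a) = tr(a b^-1 a) tr(b) - tr(a b^-1 a b) = x^2*y^2 - 2*x*y*z + z^2 - 2
tr(a b^-1 a^-1 b^-1) = tr(b^-1 a b^-1) tr(a) - tr(b^-1 a b^-1 a) = x*y*z - x^2 - z^2 + 2
tr(a b a b^-2) = tr(b^-1 a b a) tr(b) - tr(b^-1 a b a b) = x*y^2*z - y^3 - y*z^2 - x*z + 3*y
tr(b^-2 a b a b^-1) = tr(a b a b^-2) tr(b) - tr(a b a b^-1) = x*y^3*z - y^4 - y^2*z^2 - 2*x*y*z + 4*y^2 + z^2 - 2
tr(a b a^2) = tr(a) tr(a b a) - tr(a b) = x^2*z - x*y - z
tr(b a b) = tr(b) tr(a b) - tr(a) = y*z - x
tr(a b a^2 b) = tr(a) tr(b a b a) - tr(b a b) = x*z^2 - y*z - x
tr(b^-1 a b a^2) = tr(a b a^2) tr(b) - tr(a b a^2 b) = x^2*y*z - x*y^2 - x*z^2 + x
tr(a b^-2 a b a) = tr(b^-1 a b a^2) tr(b) - tr(b^-1 a b a^2 b) = x^2*y^2*z - x*y^3 - x*y*z^2 - x^2*z + 2*x*y + z
tr(a b a b a b) = tr(a b) tr(a b a b) - tr(a^-1 b^-1) = z^3 - 3*z
tr(b^-1 a b a b a) = tr(a b a b a) tr(b) - tr(a b a b a b) = x*y*z^2 - y^2*z - z^3 - x*y + 3*z
tr(a b^-2 a b a b) = tr(b^-1 a b a b a) tr(b) - tr(b^-1 a b a b a b) = x*y^2*z^2 - y^3*z - y*z^3 - x*y^2 - x*z^2 + 4*y*z + x
tr(b^-2 a b a b^-1 a) = tr(a b^-2 a b a) tr(b) - tr(a b^-2 a b a b) = x^2*y^3*z - x*y^4 - 2*x*y^2*z^2 - x^2*y*z + y^3*z + y*z^3 + 3*x*y^2 + x*z^2 - 3*y*z - x
tr(b a b^-1 a^-1 b^-2 a) = tr(b^-2 a b a b^-1) tr(a) - tr(b^-2 a b a b^-1 a) = x*y^2*z^2 - x^2*y*z - y^3*z - y*z^3 + x*y^2 + 3*y*z - x
tr(a^-1 b a b^-1 a^-1 b^-2) = tr(b a b^-1 a^-1 b^-2) tr(a) - tr(b a b^-1 a^-1 b^-2 a) = -x*y^2*z^2 + 2*x^2*y*z + y^3*z + y*z^3 - x^3 - x*y^2 - x*z^2 - 3*y*z + 3*x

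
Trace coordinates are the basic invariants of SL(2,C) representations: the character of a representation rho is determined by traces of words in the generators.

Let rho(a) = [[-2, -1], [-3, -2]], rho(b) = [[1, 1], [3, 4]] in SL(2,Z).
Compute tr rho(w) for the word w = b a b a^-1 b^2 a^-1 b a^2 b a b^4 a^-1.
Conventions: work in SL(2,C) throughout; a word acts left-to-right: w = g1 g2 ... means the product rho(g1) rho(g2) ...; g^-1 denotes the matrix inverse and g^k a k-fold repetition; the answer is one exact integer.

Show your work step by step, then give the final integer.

-263664736

rho(b) = [[1, 1], [3, 4]]
... * rho(a) = [[-2, -1], [-3, -2]]  ->  [[-5, -3], [-18, -11]]
... * rho(b) = [[1, 1], [3, 4]]  ->  [[-14, -17], [-51, -62]]
... * rho(a^-1) = [[-2, 1], [3, -2]]  ->  [[-23, 20], [-84, 73]]
... * rho(b) = [[1, 1], [3, 4]]  ->  [[37, 57], [135, 208]]
... * rho(b) = [[1, 1], [3, 4]]  ->  [[208, 265], [759, 967]]
... * rho(a^-1) = [[-2, 1], [3, -2]]  ->  [[379, -322], [1383, -1175]]
... * rho(b) = [[1, 1], [3, 4]]  ->  [[-587, -909], [-2142, -3317]]
... * rho(a) = [[-2, -1], [-3, -2]]  ->  [[3901, 2405], [14235, 8776]]
... * rho(a) = [[-2, -1], [-3, -2]]  ->  [[-15017, -8711], [-54798, -31787]]
... * rho(b) = [[1, 1], [3, 4]]  ->  [[-41150, -49861], [-150159, -181946]]
... * rho(a) = [[-2, -1], [-3, -2]]  ->  [[231883, 140872], [846156, 514051]]
... * rho(b) = [[1, 1], [3, 4]]  ->  [[654499, 795371], [2388309, 2902360]]
... * rho(b) = [[1, 1], [3, 4]]  ->  [[3040612, 3835983], [11095389, 13997749]]
... * rho(b) = [[1, 1], [3, 4]]  ->  [[14548561, 18384544], [53088636, 67086385]]
... * rho(b) = [[1, 1], [3, 4]]  ->  [[69702193, 88086737], [254347791, 321434176]]
... * rho(a^-1) = [[-2, 1], [3, -2]]  ->  [[124855825, -106471281], [455606946, -388520561]]
tr = 124855825 + -388520561 = -263664736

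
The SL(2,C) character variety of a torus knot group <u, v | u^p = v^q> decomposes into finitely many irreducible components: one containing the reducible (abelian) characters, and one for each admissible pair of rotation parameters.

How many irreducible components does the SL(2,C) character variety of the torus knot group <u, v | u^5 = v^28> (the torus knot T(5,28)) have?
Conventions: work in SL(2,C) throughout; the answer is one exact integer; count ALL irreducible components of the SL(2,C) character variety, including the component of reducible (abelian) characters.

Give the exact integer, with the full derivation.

55

Gamma = < u, v | u^5 = v^28 > (torus knot T(5,28)); the central element u^5 = v^28 acts as +I or -I in any irreducible SL(2,C) representation.
On an irreducible component, tr(u) is locked at 2*cos(pi*alpha/5) for some alpha in 1..4, and tr(v) at 2*cos(pi*beta/28) for some beta in 1..27.
Consistency of u^5 = (-1)^alpha I with v^28 = (-1)^beta I forces alpha = beta (mod 2).
Enumerate parity-matched pairs: 2*14 odd-odd plus 2*13 even-even gives 54.
Total: 54 irreducible-character components + 1 reducible (abelian) component = 55.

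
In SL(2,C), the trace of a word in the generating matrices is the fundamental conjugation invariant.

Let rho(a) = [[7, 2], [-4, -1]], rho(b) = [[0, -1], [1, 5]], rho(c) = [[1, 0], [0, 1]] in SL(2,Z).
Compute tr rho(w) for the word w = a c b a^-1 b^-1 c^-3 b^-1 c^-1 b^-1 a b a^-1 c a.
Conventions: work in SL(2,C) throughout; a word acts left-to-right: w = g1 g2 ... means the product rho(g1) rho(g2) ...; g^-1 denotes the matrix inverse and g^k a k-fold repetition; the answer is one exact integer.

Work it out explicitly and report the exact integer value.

rho(a) = [[7, 2], [-4, -1]]
... * rho(c) = [[1, 0], [0, 1]]  ->  [[7, 2], [-4, -1]]
... * rho(b) = [[0, -1], [1, 5]]  ->  [[2, 3], [-1, -1]]
... * rho(a^-1) = [[-1, -2], [4, 7]]  ->  [[10, 17], [-3, -5]]
... * rho(b^-1) = [[5, 1], [-1, 0]]  ->  [[33, 10], [-10, -3]]
... * rho(c^-1) = [[1, 0], [0, 1]]  ->  [[33, 10], [-10, -3]]
... * rho(c^-1) = [[1, 0], [0, 1]]  ->  [[33, 10], [-10, -3]]
... * rho(c^-1) = [[1, 0], [0, 1]]  ->  [[33, 10], [-10, -3]]
... * rho(b^-1) = [[5, 1], [-1, 0]]  ->  [[155, 33], [-47, -10]]
... * rho(c^-1) = [[1, 0], [0, 1]]  ->  [[155, 33], [-47, -10]]
... * rho(b^-1) = [[5, 1], [-1, 0]]  ->  [[742, 155], [-225, -47]]
... * rho(a) = [[7, 2], [-4, -1]]  ->  [[4574, 1329], [-1387, -403]]
... * rho(b) = [[0, -1], [1, 5]]  ->  [[1329, 2071], [-403, -628]]
... * rho(a^-1) = [[-1, -2], [4, 7]]  ->  [[6955, 11839], [-2109, -3590]]
... * rho(c) = [[1, 0], [0, 1]]  ->  [[6955, 11839], [-2109, -3590]]
... * rho(a) = [[7, 2], [-4, -1]]  ->  [[1329, 2071], [-403, -628]]
tr = 1329 + -628 = 701

701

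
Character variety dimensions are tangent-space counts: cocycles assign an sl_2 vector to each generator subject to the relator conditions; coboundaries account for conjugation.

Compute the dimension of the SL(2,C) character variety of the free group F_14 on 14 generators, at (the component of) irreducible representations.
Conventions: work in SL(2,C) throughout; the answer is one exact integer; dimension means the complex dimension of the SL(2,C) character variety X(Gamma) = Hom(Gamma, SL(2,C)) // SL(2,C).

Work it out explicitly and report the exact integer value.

The free group F_14: 14 generators, no relators.
A cocycle picks one sl_2 vector per generator freely, giving dim Z^1 = 3*14 = 42.
dim B^1 = 3: the coboundary map is injective because an irreducible image has centralizer 0 in sl_2.
Therefore dim X = 42 - 3 = 39.

39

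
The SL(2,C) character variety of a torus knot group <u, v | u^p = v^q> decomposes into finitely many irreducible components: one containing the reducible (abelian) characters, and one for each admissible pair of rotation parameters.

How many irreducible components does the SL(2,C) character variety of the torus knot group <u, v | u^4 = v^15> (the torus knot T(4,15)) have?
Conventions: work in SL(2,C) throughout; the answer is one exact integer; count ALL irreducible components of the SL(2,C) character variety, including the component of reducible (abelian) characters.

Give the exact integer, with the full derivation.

For T(4,15): irreducibility forces the central element u^4 = v^15 to one of +I, -I.
On an irreducible component, tr(u) is locked at 2*cos(pi*alpha/4) for some alpha in 1..3, and tr(v) at 2*cos(pi*beta/15) for some beta in 1..14.
Consistency of u^4 = (-1)^alpha I with v^15 = (-1)^beta I forces alpha = beta (mod 2).
count pairs: odd alpha (2 choices) x odd beta (7), plus even alpha (1) x even beta (7): 2*7 + 1*7 = 21.
Total: 21 irreducible-character components + 1 reducible (abelian) component = 22.

22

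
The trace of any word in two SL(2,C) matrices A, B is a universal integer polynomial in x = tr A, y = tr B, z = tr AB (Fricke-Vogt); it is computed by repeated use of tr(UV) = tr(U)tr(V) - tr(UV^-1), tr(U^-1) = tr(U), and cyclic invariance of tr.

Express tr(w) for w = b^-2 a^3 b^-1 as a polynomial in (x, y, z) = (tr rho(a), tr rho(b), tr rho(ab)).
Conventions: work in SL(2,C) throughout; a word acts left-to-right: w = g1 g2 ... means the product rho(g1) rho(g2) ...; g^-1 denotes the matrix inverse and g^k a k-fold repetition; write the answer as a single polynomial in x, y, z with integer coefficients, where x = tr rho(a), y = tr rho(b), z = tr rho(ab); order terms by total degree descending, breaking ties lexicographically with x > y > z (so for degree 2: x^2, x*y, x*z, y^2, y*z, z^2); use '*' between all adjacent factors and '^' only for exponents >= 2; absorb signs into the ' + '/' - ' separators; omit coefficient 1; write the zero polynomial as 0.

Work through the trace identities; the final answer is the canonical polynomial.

tr(a^2) = tr(a) tr(a) - tr(1)  (reduce the a square) = x^2 - 2
tr(a^3) = tr(a) tr(a^2) - tr(a)  (reduce the a square) = x^3 - 3*x
tr(a b a) = tr(a) tr(b a) - tr(b)  (reduce the a square) = x*z - y
tr(a^3 b) = tr(a) tr(a b a) - tr(a b)  (reduce the a square) = x^2*z - x*y - z
apply: tr(a^3 b^-1) = tr(a^3) tr(b) - tr(a^3 b)  (eliminate b^-1) = x^3*y - x^2*z - 2*x*y + z
use: tr(a^3 b^-2) = tr(a^3 b^-1) tr(b) - tr(a^3)  (eliminate b^-1) = x^3*y^2 - x^2*y*z - x^3 - 2*x*y^2 + y*z + 3*x
apply: tr(b^-2 a^3 b^-1) = tr(a^3 b^-2) tr(b) - tr(a^3 b^-1)  (eliminate b^-1) = x^3*y^3 - x^2*y^2*z - 2*x^3*y - 2*x*y^3 + x^2*z + y^2*z + 5*x*y - z

x^3*y^3 - x^2*y^2*z - 2*x^3*y - 2*x*y^3 + x^2*z + y^2*z + 5*x*y - z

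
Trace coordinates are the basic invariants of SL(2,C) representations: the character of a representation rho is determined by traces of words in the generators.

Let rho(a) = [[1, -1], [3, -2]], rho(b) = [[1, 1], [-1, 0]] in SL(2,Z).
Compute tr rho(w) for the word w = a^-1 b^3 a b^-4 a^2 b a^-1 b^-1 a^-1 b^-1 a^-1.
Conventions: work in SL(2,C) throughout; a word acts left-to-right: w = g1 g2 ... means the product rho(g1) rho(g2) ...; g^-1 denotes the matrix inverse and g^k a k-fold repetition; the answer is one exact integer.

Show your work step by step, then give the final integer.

rho(a^-1) = [[-2, 1], [-3, 1]]
... * rho(b) = [[1, 1], [-1, 0]]  ->  [[-3, -2], [-4, -3]]
... * rho(b) = [[1, 1], [-1, 0]]  ->  [[-1, -3], [-1, -4]]
... * rho(b) = [[1, 1], [-1, 0]]  ->  [[2, -1], [3, -1]]
... * rho(a) = [[1, -1], [3, -2]]  ->  [[-1, 0], [0, -1]]
... * rho(b^-1) = [[0, -1], [1, 1]]  ->  [[0, 1], [-1, -1]]
... * rho(b^-1) = [[0, -1], [1, 1]]  ->  [[1, 1], [-1, 0]]
... * rho(b^-1) = [[0, -1], [1, 1]]  ->  [[1, 0], [0, 1]]
... * rho(b^-1) = [[0, -1], [1, 1]]  ->  [[0, -1], [1, 1]]
... * rho(a) = [[1, -1], [3, -2]]  ->  [[-3, 2], [4, -3]]
... * rho(a) = [[1, -1], [3, -2]]  ->  [[3, -1], [-5, 2]]
... * rho(b) = [[1, 1], [-1, 0]]  ->  [[4, 3], [-7, -5]]
... * rho(a^-1) = [[-2, 1], [-3, 1]]  ->  [[-17, 7], [29, -12]]
... * rho(b^-1) = [[0, -1], [1, 1]]  ->  [[7, 24], [-12, -41]]
... * rho(a^-1) = [[-2, 1], [-3, 1]]  ->  [[-86, 31], [147, -53]]
... * rho(b^-1) = [[0, -1], [1, 1]]  ->  [[31, 117], [-53, -200]]
... * rho(a^-1) = [[-2, 1], [-3, 1]]  ->  [[-413, 148], [706, -253]]
tr = -413 + -253 = -666

-666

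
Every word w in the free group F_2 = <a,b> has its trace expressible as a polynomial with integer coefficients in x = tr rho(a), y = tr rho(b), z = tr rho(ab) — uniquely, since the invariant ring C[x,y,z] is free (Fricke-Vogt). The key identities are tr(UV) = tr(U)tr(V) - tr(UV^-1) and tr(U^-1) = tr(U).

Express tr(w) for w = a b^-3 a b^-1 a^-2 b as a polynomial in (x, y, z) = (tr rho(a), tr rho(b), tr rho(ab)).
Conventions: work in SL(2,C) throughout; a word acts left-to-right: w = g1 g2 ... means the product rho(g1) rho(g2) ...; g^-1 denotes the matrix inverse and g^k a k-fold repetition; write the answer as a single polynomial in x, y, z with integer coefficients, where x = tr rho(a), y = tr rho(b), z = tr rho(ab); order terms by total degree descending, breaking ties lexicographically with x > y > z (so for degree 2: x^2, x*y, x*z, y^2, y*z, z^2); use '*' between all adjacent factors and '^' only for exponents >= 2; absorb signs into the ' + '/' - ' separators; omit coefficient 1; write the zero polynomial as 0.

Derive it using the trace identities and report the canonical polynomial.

tr(a^2) = tr(a)*tr(a) - tr(1) = x^2 - 2
tr(a^2 b) = tr(a)*tr(b a) - tr(b) = x*z - y
tr(a b^-1 a) = tr(a^2)*tr(b) - tr(a^2 b) = x^2*y - x*z - y
tr(a b a^2) = tr(a)*tr(b a^2) - tr(b a) = x^2*z - x*y - z
tr(b a b a) = tr(b a)*tr(b a) - tr(1)   [split at repeated b] = z^2 - 2
tr(b a b) = tr(b)*tr(a b) - tr(a) = y*z - x
tr(a b a^2 b) = tr(a)*tr(b a b a) - tr(b a b) = x*z^2 - y*z - x
tr(a b^-1 a b a) = tr(a b a^2)*tr(b) - tr(a b a^2 b) = x^2*y*z - x*y^2 - x*z^2 + x
tr(a b a b a b) = tr(b a)*tr(b a b a) - tr(b^-1 a^-1)   [split at repeated b] = z^3 - 3*z
tr(a b^-1 a b a b) = tr(a b a b a)*tr(b) - tr(a b a b a b) = x*y*z^2 - y^2*z - z^3 - x*y + 3*z
tr(b a b^-1 a b^-1 a) = tr(a b^-1 a b a)*tr(b) - tr(a b^-1 a b a b) = x^2*y^2*z - x*y^3 - 2*x*y*z^2 + y^2*z + z^3 + 2*x*y - 3*z
tr(a b^-1 a^-1 b a b^-1) = tr(b a b^-1 a b^-1)*tr(a) - tr(b a b^-1 a b^-1 a) = -x^2*y^2*z + x^3*y + x*y^3 + 2*x*y*z^2 - x^2*z - y^2*z - z^3 - 3*x*y + 3*z
tr(b^2) = tr(b)*tr(b) - tr(1) = y^2 - 2
tr(b a^2 b) = tr(a)*tr(b^2 a) - tr(b^2) = x*y*z - x^2 - y^2 + 2
tr(a^-1 b a^2 b) = tr(b a^2 b)*tr(a) - tr(b a^2 b a) = x^2*y*z - x^3 - x*y^2 - x*z^2 + y*z + 3*x
tr(a b^-1 a^-1 b a) = tr(a^-1 b a^2)*tr(b) - tr(a^-1 b a^2 b) = -x^2*y*z + x^3 + x*y^2 + x*z^2 - 3*x
tr(b a b^-2 a b^-1 a^-1) = tr(a b^-1 a^-1 b a b^-1)*tr(b) - tr(a b^-1 a^-1 b a) = -x^2*y^3*z + x^3*y^2 + x*y^4 + 2*x*y^2*z^2 - y^3*z - y*z^3 - x^3 - 4*x*y^2 - x*z^2 + 3*y*z + 3*x
tr(a b^-2 a) = tr(a^2 b^-1)*tr(b) - tr(a^2) = x^2*y^2 - x*y*z - x^2 - y^2 + 2
tr(b^-2 a b^-1 a^-2 b a) = tr(b a b^-2 a b^-1 a^-1)*tr(a) - tr(b a b^-2 a b^-1) = -x^3*y^3*z + x^4*y^2 + x^2*y^4 + 2*x^2*y^2*z^2 - x*y^3*z - x*y*z^3 - x^4 - 5*x^2*y^2 - x^2*z^2 + 4*x*y*z + 4*x^2 + y^2 - 2
tr(b^-1 a b^-1 a^-2 b a) = tr(b a b^-1 a b^-1 a^-1)*tr(a) - tr(b a b^-1 a b^-1) = -x^3*y^2*z + x^4*y + x^2*y^3 + 2*x^2*y*z^2 - x^3*z - x*y^2*z - x*z^3 - 4*x^2*y + 4*x*z + y
tr(a b^-3 a b^-1 a^-2 b) = tr(b^-2 a b^-1 a^-2 b a)*tr(b) - tr(b^-2 a b^-1 a^-2 b a b) = -x^3*y^4*z + x^4*y^3 + x^2*y^5 + 2*x^2*y^3*z^2 + x^3*y^2*z - x*y^4*z - x*y^2*z^3 - 2*x^4*y - 6*x^2*y^3 - 3*x^2*y*z^2 + x^3*z + 5*x*y^2*z + x*z^3 + 8*x^2*y + y^3 - 4*x*z - 3*y

-x^3*y^4*z + x^4*y^3 + x^2*y^5 + 2*x^2*y^3*z^2 + x^3*y^2*z - x*y^4*z - x*y^2*z^3 - 2*x^4*y - 6*x^2*y^3 - 3*x^2*y*z^2 + x^3*z + 5*x*y^2*z + x*z^3 + 8*x^2*y + y^3 - 4*x*z - 3*y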